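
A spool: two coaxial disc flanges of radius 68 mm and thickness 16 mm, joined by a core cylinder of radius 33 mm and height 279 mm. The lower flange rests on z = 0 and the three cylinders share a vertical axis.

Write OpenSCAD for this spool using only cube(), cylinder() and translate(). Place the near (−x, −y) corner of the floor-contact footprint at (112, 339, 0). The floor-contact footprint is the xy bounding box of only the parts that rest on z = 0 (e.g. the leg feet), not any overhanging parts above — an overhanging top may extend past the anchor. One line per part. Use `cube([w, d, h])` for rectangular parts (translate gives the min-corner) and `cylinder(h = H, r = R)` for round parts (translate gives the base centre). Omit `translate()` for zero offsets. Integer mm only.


translate([180, 407, 0]) cylinder(h = 16, r = 68);
translate([180, 407, 16]) cylinder(h = 279, r = 33);
translate([180, 407, 295]) cylinder(h = 16, r = 68);


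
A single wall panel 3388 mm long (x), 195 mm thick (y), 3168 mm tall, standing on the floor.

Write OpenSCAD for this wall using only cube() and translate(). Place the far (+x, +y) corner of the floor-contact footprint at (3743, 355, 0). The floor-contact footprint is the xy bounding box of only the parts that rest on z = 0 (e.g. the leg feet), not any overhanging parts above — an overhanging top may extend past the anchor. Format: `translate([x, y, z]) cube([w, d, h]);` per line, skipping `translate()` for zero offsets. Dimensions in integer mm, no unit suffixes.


translate([355, 160, 0]) cube([3388, 195, 3168]);


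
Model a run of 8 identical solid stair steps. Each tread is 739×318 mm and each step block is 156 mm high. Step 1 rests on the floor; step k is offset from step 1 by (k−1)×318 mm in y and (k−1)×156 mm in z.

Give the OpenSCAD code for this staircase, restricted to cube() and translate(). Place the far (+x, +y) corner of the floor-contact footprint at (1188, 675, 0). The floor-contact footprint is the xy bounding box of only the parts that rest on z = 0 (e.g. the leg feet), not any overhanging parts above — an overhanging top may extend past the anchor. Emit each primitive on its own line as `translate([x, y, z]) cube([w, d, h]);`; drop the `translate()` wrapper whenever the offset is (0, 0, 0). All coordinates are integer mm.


translate([449, 357, 0]) cube([739, 318, 156]);
translate([449, 675, 156]) cube([739, 318, 156]);
translate([449, 993, 312]) cube([739, 318, 156]);
translate([449, 1311, 468]) cube([739, 318, 156]);
translate([449, 1629, 624]) cube([739, 318, 156]);
translate([449, 1947, 780]) cube([739, 318, 156]);
translate([449, 2265, 936]) cube([739, 318, 156]);
translate([449, 2583, 1092]) cube([739, 318, 156]);


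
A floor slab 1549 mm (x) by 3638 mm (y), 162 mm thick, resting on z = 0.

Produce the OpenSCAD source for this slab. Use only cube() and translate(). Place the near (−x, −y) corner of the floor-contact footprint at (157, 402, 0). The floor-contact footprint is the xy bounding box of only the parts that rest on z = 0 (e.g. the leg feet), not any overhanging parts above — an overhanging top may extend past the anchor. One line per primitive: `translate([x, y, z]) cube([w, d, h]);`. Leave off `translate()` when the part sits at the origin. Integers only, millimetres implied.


translate([157, 402, 0]) cube([1549, 3638, 162]);


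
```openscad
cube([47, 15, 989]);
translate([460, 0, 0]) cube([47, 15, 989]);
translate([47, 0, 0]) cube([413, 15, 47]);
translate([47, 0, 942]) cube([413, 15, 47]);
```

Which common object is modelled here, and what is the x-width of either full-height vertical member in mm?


A picture frame. The border width is 47 mm.

Four thin pieces enclosing a rectangular opening — a picture frame. The two full-height stiles are 989 mm tall; the top rail sits at z = 942 and is 47 mm tall, so the border above the opening is 989 − 942 = 47 mm, matching the stile x-width.


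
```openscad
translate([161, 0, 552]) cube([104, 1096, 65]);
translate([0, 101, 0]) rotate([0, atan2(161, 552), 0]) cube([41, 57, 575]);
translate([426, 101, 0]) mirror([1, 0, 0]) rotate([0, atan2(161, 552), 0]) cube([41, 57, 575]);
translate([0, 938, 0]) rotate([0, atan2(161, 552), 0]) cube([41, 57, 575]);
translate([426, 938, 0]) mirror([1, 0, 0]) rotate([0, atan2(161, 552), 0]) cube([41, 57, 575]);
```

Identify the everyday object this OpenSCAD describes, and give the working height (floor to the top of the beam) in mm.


A sawhorse. The overall height is 617 mm.

A beam across two mirrored pairs of raked legs — a sawhorse. The beam's underside is at z = 552 (matching the legs' vertical rise in atan2(161, 552)) and the beam is 65 mm tall, so its top is at 552 + 65 = 617 mm. The raked legs top out at the beam's underside, so that is the highest point.


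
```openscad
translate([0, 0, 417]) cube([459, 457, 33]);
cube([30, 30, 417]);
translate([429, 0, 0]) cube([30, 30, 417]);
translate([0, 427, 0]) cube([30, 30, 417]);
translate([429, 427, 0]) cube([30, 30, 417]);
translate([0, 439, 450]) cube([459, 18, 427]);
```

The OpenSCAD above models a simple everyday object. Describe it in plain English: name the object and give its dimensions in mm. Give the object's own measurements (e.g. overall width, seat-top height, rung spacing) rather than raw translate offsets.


A chair. The seat is a 459×457×33 mm slab with its top at z = 450 mm, on four 30×30 mm corner legs (flush with the seat edges, standing on z = 0). A flat backrest 18 mm thick, 427 mm tall, spans the full seat width and rises from the seat top along its +y edge, rear face flush with the rear of the seat.


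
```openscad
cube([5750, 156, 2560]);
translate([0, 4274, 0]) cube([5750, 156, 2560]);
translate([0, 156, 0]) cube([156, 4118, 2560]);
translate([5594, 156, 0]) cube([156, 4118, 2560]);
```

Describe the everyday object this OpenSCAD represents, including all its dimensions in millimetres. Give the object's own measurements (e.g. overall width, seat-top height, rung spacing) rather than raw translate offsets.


The wall frame of a small rectangular building: four walls, each 2560 mm tall and 156 mm thick, enclosing a footprint 5750 mm (x) by 4430 mm (y) outside-to-outside, with no floor or roof. The front and back walls (the −y and +y sides) span the full width; the two side walls fit between them.


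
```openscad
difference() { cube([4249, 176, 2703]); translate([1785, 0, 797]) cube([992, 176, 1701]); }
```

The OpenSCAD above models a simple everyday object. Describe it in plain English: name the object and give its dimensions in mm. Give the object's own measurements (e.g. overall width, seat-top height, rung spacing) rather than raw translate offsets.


A wall 4249 mm long (x), 176 mm thick (y), 2703 mm tall, with a rectangular window opening cut through it. The opening is 992 mm wide and 1701 mm tall; its sill is at z = 797 mm and its near (−x) edge is 1785 mm from the wall's −x end. The opening passes through the full wall thickness.


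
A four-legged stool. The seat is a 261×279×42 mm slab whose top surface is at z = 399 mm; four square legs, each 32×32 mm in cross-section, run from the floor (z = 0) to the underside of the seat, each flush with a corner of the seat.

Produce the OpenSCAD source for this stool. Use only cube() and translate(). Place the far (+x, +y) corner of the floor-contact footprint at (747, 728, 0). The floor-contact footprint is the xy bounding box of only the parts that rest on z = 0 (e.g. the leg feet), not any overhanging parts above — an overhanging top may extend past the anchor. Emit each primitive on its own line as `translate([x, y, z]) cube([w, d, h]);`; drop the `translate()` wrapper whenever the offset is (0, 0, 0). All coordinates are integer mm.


translate([486, 449, 357]) cube([261, 279, 42]);
translate([486, 449, 0]) cube([32, 32, 357]);
translate([715, 449, 0]) cube([32, 32, 357]);
translate([486, 696, 0]) cube([32, 32, 357]);
translate([715, 696, 0]) cube([32, 32, 357]);


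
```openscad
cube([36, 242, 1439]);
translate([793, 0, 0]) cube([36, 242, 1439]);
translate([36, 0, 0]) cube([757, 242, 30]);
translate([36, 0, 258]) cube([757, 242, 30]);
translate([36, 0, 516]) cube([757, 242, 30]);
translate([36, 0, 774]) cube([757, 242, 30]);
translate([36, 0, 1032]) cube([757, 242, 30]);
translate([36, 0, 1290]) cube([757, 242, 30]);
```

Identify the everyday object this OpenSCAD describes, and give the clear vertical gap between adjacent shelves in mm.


A bookshelf. The clear shelf gap is 228 mm.

Two tall side panels with 6 horizontal boards between them — a bookshelf. The first two shelf undersides are at z = 0 and z = 258; with shelf thickness 30, the clear gap is 258 − 0 − 30 = 228 mm.


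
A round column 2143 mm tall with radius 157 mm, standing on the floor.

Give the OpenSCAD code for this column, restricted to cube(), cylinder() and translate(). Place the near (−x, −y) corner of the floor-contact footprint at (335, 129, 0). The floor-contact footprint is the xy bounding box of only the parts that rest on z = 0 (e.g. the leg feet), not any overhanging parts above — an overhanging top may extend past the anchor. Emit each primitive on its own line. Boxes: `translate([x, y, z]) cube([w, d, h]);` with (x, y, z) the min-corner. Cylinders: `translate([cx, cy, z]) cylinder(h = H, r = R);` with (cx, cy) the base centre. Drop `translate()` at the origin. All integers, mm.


translate([492, 286, 0]) cylinder(h = 2143, r = 157);


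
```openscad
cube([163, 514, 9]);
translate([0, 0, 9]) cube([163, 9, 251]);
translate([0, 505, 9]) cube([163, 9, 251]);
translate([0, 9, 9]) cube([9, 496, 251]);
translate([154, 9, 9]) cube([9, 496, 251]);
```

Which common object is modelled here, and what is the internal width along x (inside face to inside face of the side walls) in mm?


An open box. The internal width is 145 mm.

A 163×514 base slab with four walls standing on it — an open box. The base is 163 mm wide and the walls are 9 mm thick, so the internal width is 163 − 2 × 9 = 145 mm.


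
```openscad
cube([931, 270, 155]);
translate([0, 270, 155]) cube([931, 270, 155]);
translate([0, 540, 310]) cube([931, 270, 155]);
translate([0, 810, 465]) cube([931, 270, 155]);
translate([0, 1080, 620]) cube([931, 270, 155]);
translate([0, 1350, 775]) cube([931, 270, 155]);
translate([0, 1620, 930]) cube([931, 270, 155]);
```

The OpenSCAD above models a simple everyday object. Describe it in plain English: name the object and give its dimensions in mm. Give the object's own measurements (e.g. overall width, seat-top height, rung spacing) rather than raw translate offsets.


A straight staircase of 7 solid steps. Each step is 931 mm wide (x), 270 mm deep (y, the going) and 155 mm tall (the rise). The first step rests on the floor; each subsequent step sits one going further in +y and one rise higher in +z, directly behind and above the previous step with no overlap.


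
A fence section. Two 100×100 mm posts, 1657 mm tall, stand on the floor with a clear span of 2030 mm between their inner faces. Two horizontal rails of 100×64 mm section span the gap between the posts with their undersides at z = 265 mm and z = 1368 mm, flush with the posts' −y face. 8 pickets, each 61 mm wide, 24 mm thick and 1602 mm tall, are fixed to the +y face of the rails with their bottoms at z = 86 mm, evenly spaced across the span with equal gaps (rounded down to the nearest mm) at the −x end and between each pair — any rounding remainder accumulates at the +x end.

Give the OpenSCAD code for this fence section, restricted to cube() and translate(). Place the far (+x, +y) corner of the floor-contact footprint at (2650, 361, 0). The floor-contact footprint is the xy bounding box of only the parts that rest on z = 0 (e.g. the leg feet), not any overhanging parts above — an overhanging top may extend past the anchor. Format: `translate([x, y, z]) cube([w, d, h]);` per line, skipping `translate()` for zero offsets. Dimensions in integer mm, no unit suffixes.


translate([420, 261, 0]) cube([100, 100, 1657]);
translate([2550, 261, 0]) cube([100, 100, 1657]);
translate([520, 261, 265]) cube([2030, 100, 64]);
translate([520, 261, 1368]) cube([2030, 100, 64]);
translate([691, 361, 86]) cube([61, 24, 1602]);
translate([923, 361, 86]) cube([61, 24, 1602]);
translate([1155, 361, 86]) cube([61, 24, 1602]);
translate([1387, 361, 86]) cube([61, 24, 1602]);
translate([1619, 361, 86]) cube([61, 24, 1602]);
translate([1851, 361, 86]) cube([61, 24, 1602]);
translate([2083, 361, 86]) cube([61, 24, 1602]);
translate([2315, 361, 86]) cube([61, 24, 1602]);


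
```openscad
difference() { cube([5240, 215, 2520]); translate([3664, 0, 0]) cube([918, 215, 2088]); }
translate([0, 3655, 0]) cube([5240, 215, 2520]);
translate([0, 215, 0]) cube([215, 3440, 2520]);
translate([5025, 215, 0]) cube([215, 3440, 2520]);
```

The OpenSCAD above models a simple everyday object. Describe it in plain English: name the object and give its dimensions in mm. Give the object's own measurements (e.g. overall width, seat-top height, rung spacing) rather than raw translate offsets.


A single room: four walls, each 2520 mm tall and 215 mm thick, enclosing an outside footprint 5240×3870 mm (x × y), no floor or roof. The front and back walls (−y and +y sides) run the full x-width; the side walls fit between their inner faces. A door opening 918 mm wide and 2088 mm tall is cut through the front wall from the floor up, its −x edge 3664 mm from the wall's −x end.


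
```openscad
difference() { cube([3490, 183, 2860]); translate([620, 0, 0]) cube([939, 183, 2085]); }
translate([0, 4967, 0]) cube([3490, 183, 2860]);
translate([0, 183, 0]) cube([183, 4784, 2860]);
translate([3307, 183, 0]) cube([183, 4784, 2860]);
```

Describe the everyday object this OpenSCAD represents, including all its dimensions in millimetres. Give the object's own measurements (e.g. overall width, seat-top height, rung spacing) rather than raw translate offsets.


A single room: four walls, each 2860 mm tall and 183 mm thick, enclosing an outside footprint 3490×5150 mm (x × y), no floor or roof. The front and back walls (−y and +y sides) run the full x-width; the side walls fit between their inner faces. A door opening 939 mm wide and 2085 mm tall is cut through the front wall from the floor up, its −x edge 620 mm from the wall's −x end.


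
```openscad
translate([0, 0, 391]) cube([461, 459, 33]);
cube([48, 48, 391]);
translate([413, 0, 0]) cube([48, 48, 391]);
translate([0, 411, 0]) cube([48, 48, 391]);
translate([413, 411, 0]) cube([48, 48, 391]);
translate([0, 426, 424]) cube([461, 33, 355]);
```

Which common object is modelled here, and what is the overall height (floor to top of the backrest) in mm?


A chair. The overall height is 779 mm.

A slab on four corner posts with a tall panel at the back — a chair. The seat slab sits at z = 391 with thickness 33, and the 355 mm backrest starts at the seat top, so the overall height is 391 + 33 + 355 = 779 mm.


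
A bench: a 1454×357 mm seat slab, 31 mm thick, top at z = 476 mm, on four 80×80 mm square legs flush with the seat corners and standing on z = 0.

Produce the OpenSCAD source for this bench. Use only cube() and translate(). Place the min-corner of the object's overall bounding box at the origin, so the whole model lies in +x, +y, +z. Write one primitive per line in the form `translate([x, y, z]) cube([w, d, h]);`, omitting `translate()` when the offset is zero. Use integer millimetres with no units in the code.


// leg_h = 476 − 31 = 445
translate([0, 0, 445]) cube([1454, 357, 31]);
cube([80, 80, 445]);
translate([0, 277, 0]) cube([80, 80, 445]);
translate([1374, 0, 0]) cube([80, 80, 445]);
translate([1374, 277, 0]) cube([80, 80, 445]);


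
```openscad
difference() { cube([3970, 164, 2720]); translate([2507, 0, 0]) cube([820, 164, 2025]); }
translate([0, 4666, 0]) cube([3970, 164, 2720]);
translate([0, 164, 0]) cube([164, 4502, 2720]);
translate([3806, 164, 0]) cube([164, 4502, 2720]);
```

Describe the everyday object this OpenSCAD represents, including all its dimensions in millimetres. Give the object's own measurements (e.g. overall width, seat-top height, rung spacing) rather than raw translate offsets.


A single room: four walls, each 2720 mm tall and 164 mm thick, enclosing an outside footprint 3970×4830 mm (x × y), no floor or roof. The front and back walls (−y and +y sides) run the full x-width; the side walls fit between their inner faces. A door opening 820 mm wide and 2025 mm tall is cut through the front wall from the floor up, its −x edge 2507 mm from the wall's −x end.


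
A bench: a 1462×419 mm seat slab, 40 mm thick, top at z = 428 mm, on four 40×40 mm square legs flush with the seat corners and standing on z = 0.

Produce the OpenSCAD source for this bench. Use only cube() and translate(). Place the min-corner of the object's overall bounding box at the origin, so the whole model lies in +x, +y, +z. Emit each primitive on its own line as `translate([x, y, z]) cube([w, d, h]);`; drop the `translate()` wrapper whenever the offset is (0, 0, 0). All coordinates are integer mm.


translate([0, 0, 388]) cube([1462, 419, 40]);
cube([40, 40, 388]);
translate([0, 379, 0]) cube([40, 40, 388]);
translate([1422, 0, 0]) cube([40, 40, 388]);
translate([1422, 379, 0]) cube([40, 40, 388]);


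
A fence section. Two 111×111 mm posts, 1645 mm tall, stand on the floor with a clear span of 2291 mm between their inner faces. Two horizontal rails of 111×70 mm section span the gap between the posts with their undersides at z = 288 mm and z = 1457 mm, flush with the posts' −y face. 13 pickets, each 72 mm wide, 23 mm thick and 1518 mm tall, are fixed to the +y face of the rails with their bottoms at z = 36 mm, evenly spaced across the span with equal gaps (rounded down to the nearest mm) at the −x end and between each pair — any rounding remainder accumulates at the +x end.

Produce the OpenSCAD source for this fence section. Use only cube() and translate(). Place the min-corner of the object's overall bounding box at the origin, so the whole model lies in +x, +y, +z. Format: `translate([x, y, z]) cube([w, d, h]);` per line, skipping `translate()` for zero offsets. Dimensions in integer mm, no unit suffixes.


cube([111, 111, 1645]);
translate([2402, 0, 0]) cube([111, 111, 1645]);
translate([111, 0, 288]) cube([2291, 111, 70]);
translate([111, 0, 1457]) cube([2291, 111, 70]);
translate([207, 111, 36]) cube([72, 23, 1518]);
translate([375, 111, 36]) cube([72, 23, 1518]);
translate([543, 111, 36]) cube([72, 23, 1518]);
translate([711, 111, 36]) cube([72, 23, 1518]);
translate([879, 111, 36]) cube([72, 23, 1518]);
translate([1047, 111, 36]) cube([72, 23, 1518]);
translate([1215, 111, 36]) cube([72, 23, 1518]);
translate([1383, 111, 36]) cube([72, 23, 1518]);
translate([1551, 111, 36]) cube([72, 23, 1518]);
translate([1719, 111, 36]) cube([72, 23, 1518]);
translate([1887, 111, 36]) cube([72, 23, 1518]);
translate([2055, 111, 36]) cube([72, 23, 1518]);
translate([2223, 111, 36]) cube([72, 23, 1518]);


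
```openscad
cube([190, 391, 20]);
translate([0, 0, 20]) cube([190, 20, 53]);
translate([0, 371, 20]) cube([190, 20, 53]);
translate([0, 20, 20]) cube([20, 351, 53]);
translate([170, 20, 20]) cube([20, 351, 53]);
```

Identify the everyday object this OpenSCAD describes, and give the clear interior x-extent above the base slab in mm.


An open box. The internal width is 150 mm.

A 190×391 base slab with four walls standing on it — an open box. The base is 190 mm wide and the walls are 20 mm thick, so the internal width is 190 − 2 × 20 = 150 mm.


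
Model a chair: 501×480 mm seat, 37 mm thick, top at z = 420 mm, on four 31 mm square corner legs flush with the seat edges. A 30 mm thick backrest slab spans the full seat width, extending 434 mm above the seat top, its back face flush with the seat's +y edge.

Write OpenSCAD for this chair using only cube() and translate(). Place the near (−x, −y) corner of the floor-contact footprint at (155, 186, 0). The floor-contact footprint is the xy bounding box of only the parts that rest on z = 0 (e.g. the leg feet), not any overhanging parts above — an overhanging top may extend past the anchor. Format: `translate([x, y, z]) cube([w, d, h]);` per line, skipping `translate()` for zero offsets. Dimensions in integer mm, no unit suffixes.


translate([155, 186, 383]) cube([501, 480, 37]);
translate([155, 186, 0]) cube([31, 31, 383]);
translate([625, 186, 0]) cube([31, 31, 383]);
translate([155, 635, 0]) cube([31, 31, 383]);
translate([625, 635, 0]) cube([31, 31, 383]);
translate([155, 636, 420]) cube([501, 30, 434]);


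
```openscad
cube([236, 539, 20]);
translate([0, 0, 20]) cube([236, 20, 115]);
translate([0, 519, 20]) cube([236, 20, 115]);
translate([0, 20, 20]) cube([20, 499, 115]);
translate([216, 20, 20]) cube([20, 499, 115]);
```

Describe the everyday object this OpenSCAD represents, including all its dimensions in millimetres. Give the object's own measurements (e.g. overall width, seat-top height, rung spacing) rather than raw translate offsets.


An open-topped rectangular box: outside dimensions 236×539×135 mm, with a uniform wall and base thickness of 20 mm. The base is a full 236×539 slab on the floor; four walls sit on top of the base. The front and back walls (the −y and +y sides) span the full width; the two side walls fit between them.


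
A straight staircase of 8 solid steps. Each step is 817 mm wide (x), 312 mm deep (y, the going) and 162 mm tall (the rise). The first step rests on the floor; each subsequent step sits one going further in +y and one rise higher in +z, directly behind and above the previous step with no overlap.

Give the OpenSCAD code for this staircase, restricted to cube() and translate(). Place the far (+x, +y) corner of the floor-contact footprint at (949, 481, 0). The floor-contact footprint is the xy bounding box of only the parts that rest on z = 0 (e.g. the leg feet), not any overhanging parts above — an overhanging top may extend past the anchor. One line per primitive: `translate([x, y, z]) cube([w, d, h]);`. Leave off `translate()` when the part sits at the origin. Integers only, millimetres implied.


translate([132, 169, 0]) cube([817, 312, 162]);
translate([132, 481, 162]) cube([817, 312, 162]);
translate([132, 793, 324]) cube([817, 312, 162]);
translate([132, 1105, 486]) cube([817, 312, 162]);
translate([132, 1417, 648]) cube([817, 312, 162]);
translate([132, 1729, 810]) cube([817, 312, 162]);
translate([132, 2041, 972]) cube([817, 312, 162]);
translate([132, 2353, 1134]) cube([817, 312, 162]);


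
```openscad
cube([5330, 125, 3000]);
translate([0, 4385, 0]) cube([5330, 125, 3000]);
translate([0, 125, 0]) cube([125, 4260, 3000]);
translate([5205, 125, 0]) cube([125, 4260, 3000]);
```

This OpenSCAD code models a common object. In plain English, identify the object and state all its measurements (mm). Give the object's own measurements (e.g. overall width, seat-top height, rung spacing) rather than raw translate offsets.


The wall frame of a small rectangular building: four walls, each 3000 mm tall and 125 mm thick, enclosing a footprint 5330 mm (x) by 4510 mm (y) outside-to-outside, with no floor or roof. The front and back walls (the −y and +y sides) span the full width; the two side walls fit between them.


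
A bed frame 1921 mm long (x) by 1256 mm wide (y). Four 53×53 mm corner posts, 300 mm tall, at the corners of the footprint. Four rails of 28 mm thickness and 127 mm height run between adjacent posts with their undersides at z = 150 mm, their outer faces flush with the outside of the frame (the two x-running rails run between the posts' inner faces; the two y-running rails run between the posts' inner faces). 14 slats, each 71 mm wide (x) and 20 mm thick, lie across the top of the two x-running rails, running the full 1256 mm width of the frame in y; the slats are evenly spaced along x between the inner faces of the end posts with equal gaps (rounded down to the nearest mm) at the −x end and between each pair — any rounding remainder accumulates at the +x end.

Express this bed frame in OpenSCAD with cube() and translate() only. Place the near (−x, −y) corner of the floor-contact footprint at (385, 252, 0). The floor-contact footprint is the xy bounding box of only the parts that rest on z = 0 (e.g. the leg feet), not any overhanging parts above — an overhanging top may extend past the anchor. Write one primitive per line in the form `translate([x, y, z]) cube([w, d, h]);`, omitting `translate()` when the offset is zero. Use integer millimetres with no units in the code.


translate([385, 252, 0]) cube([53, 53, 300]);
translate([385, 1455, 0]) cube([53, 53, 300]);
translate([2253, 252, 0]) cube([53, 53, 300]);
translate([2253, 1455, 0]) cube([53, 53, 300]);
translate([438, 252, 150]) cube([1815, 28, 127]);
translate([438, 1480, 150]) cube([1815, 28, 127]);
translate([385, 305, 150]) cube([28, 1150, 127]);
translate([2278, 305, 150]) cube([28, 1150, 127]);
translate([492, 252, 277]) cube([71, 1256, 20]);
translate([617, 252, 277]) cube([71, 1256, 20]);
translate([742, 252, 277]) cube([71, 1256, 20]);
translate([867, 252, 277]) cube([71, 1256, 20]);
translate([992, 252, 277]) cube([71, 1256, 20]);
translate([1117, 252, 277]) cube([71, 1256, 20]);
translate([1242, 252, 277]) cube([71, 1256, 20]);
translate([1367, 252, 277]) cube([71, 1256, 20]);
translate([1492, 252, 277]) cube([71, 1256, 20]);
translate([1617, 252, 277]) cube([71, 1256, 20]);
translate([1742, 252, 277]) cube([71, 1256, 20]);
translate([1867, 252, 277]) cube([71, 1256, 20]);
translate([1992, 252, 277]) cube([71, 1256, 20]);
translate([2117, 252, 277]) cube([71, 1256, 20]);


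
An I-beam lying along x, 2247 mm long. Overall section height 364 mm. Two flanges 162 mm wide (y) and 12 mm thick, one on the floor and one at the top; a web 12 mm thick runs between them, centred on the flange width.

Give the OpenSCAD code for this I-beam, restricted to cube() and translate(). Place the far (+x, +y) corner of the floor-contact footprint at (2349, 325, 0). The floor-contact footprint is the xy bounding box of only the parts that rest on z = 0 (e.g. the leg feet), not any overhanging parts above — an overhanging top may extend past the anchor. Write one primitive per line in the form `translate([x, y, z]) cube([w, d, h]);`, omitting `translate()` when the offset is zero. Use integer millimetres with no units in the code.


translate([102, 163, 0]) cube([2247, 162, 12]);
translate([102, 238, 12]) cube([2247, 12, 340]);
translate([102, 163, 352]) cube([2247, 162, 12]);


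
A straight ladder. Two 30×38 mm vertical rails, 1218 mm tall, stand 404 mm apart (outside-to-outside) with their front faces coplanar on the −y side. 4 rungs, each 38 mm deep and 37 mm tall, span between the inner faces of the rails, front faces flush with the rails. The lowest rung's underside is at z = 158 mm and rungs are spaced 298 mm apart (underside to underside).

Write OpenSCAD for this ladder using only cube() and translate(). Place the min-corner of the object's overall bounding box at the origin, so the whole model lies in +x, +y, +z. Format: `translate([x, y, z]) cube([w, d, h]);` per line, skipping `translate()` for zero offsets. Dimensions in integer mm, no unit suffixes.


cube([30, 38, 1218]);
translate([374, 0, 0]) cube([30, 38, 1218]);
translate([30, 0, 158]) cube([344, 38, 37]);
translate([30, 0, 456]) cube([344, 38, 37]);
translate([30, 0, 754]) cube([344, 38, 37]);
translate([30, 0, 1052]) cube([344, 38, 37]);


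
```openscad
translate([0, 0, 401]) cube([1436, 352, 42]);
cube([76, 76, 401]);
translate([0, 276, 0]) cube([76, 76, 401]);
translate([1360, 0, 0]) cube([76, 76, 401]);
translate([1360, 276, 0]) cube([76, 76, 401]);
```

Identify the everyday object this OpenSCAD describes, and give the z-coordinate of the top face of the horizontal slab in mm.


A bench. The seat-top height is 443 mm.

A long slab on four corner posts — a bench. The slab sits at z = 401 with thickness 42, so the top is 401 + 42 = 443 mm.


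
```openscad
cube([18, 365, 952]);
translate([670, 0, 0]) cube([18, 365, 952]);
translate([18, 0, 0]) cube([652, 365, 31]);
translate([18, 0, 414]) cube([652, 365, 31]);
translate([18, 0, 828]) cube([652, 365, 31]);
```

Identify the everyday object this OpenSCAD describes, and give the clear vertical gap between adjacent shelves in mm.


A bookshelf. The clear shelf gap is 383 mm.

Two tall side panels with 3 horizontal boards between them — a bookshelf. The first two shelf undersides are at z = 0 and z = 414; with shelf thickness 31, the clear gap is 414 − 0 − 31 = 383 mm.


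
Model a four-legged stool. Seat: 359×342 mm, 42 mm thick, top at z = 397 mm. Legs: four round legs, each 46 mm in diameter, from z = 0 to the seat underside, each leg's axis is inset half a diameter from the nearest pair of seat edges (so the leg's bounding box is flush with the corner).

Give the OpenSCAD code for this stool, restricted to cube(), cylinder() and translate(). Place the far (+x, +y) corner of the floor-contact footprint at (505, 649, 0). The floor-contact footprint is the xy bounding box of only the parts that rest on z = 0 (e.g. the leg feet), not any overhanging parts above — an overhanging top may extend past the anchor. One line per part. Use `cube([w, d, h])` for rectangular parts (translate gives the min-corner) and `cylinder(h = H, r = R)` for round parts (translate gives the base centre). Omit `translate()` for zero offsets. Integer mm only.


// leg_h = 397 - 42 = 355
translate([146, 307, 355]) cube([359, 342, 42]);
translate([169, 330, 0]) cylinder(h = 355, r = 23);
translate([482, 330, 0]) cylinder(h = 355, r = 23);
translate([169, 626, 0]) cylinder(h = 355, r = 23);
translate([482, 626, 0]) cylinder(h = 355, r = 23);


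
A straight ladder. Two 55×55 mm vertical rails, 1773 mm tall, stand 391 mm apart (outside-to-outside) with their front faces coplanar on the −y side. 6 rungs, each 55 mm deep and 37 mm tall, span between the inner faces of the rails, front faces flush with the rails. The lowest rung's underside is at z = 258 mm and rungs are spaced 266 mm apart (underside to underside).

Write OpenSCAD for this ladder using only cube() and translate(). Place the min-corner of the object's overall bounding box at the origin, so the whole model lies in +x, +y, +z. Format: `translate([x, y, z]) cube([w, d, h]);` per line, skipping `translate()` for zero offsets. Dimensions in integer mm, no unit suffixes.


// rung span = 391 - 2*55 = 281
// rung[k] z = 258 + k*266
cube([55, 55, 1773]);
translate([336, 0, 0]) cube([55, 55, 1773]);
translate([55, 0, 258]) cube([281, 55, 37]);
translate([55, 0, 524]) cube([281, 55, 37]);
translate([55, 0, 790]) cube([281, 55, 37]);
translate([55, 0, 1056]) cube([281, 55, 37]);
translate([55, 0, 1322]) cube([281, 55, 37]);
translate([55, 0, 1588]) cube([281, 55, 37]);


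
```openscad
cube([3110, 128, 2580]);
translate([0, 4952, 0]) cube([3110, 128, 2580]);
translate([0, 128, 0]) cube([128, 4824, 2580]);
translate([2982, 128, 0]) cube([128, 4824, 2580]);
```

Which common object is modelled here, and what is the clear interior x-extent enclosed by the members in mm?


A house (or room) frame. The interior width is 2854 mm.

Four 2580 mm walls enclosing a rectangle with no floor or roof — a room or house frame. Outside width is 3110 mm and wall thickness is 128 mm, so the interior width is 3110 − 2 × 128 = 2854 mm.


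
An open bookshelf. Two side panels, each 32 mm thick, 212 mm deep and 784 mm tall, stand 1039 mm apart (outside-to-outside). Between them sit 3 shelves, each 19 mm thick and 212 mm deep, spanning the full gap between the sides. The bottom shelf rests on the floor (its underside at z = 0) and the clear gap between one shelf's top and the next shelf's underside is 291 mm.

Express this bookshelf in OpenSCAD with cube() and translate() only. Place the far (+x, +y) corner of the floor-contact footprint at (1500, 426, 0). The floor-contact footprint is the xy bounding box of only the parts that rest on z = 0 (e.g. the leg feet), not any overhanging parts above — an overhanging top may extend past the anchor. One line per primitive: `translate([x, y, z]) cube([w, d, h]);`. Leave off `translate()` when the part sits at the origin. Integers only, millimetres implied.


translate([461, 214, 0]) cube([32, 212, 784]);
translate([1468, 214, 0]) cube([32, 212, 784]);
translate([493, 214, 0]) cube([975, 212, 19]);
translate([493, 214, 310]) cube([975, 212, 19]);
translate([493, 214, 620]) cube([975, 212, 19]);


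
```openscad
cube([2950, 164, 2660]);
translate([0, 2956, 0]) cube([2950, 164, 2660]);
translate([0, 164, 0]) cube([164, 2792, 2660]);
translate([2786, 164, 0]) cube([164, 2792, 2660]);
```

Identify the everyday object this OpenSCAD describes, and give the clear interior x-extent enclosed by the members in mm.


A house (or room) frame. The interior width is 2622 mm.

Four 2660 mm walls enclosing a rectangle with no floor or roof — a room or house frame. Outside width is 2950 mm and wall thickness is 164 mm, so the interior width is 2950 − 2 × 164 = 2622 mm.


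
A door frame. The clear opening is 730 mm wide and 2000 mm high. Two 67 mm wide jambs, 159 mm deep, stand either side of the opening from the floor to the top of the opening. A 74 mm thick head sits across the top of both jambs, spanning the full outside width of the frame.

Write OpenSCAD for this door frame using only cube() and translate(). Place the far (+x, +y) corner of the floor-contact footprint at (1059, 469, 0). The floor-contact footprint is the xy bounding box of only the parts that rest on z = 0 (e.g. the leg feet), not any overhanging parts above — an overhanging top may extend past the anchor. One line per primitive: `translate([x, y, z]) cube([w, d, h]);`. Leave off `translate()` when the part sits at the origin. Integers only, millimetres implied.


translate([195, 310, 0]) cube([67, 159, 2000]);
translate([992, 310, 0]) cube([67, 159, 2000]);
translate([195, 310, 2000]) cube([864, 159, 74]);


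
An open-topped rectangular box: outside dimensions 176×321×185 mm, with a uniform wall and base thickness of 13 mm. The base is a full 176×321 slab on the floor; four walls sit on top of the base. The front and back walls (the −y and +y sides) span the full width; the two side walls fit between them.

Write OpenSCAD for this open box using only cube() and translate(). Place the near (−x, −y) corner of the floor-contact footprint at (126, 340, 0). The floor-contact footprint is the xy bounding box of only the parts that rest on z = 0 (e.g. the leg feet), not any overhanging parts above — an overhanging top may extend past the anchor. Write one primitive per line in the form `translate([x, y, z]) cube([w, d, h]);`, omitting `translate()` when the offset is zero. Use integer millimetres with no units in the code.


translate([126, 340, 0]) cube([176, 321, 13]);
translate([126, 340, 13]) cube([176, 13, 172]);
translate([126, 648, 13]) cube([176, 13, 172]);
translate([126, 353, 13]) cube([13, 295, 172]);
translate([289, 353, 13]) cube([13, 295, 172]);


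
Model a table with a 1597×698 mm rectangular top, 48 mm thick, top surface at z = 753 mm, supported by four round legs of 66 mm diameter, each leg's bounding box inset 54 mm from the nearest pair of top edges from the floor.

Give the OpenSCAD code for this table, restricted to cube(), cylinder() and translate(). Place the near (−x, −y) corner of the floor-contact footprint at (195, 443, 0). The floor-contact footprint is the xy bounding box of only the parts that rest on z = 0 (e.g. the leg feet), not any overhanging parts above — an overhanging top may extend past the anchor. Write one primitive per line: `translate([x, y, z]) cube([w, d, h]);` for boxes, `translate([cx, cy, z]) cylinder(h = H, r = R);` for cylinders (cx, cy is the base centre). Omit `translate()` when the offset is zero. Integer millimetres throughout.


translate([141, 389, 705]) cube([1597, 698, 48]);
translate([228, 476, 0]) cylinder(h = 705, r = 33);
translate([1651, 476, 0]) cylinder(h = 705, r = 33);
translate([228, 1000, 0]) cylinder(h = 705, r = 33);
translate([1651, 1000, 0]) cylinder(h = 705, r = 33);


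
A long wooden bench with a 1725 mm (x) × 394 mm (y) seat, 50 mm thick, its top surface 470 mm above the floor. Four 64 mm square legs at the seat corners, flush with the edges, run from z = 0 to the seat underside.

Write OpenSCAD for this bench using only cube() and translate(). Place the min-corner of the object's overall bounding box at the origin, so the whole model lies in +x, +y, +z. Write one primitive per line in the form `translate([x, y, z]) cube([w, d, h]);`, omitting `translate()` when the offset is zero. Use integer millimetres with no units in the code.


translate([0, 0, 420]) cube([1725, 394, 50]);
cube([64, 64, 420]);
translate([0, 330, 0]) cube([64, 64, 420]);
translate([1661, 0, 0]) cube([64, 64, 420]);
translate([1661, 330, 0]) cube([64, 64, 420]);


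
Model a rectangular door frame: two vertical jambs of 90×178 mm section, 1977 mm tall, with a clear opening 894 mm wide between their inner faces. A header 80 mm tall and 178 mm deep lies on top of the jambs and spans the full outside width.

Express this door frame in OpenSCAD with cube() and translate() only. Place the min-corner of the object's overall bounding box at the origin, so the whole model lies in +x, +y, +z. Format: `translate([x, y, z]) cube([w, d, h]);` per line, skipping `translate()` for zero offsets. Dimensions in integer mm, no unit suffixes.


cube([90, 178, 1977]);
translate([984, 0, 0]) cube([90, 178, 1977]);
translate([0, 0, 1977]) cube([1074, 178, 80]);


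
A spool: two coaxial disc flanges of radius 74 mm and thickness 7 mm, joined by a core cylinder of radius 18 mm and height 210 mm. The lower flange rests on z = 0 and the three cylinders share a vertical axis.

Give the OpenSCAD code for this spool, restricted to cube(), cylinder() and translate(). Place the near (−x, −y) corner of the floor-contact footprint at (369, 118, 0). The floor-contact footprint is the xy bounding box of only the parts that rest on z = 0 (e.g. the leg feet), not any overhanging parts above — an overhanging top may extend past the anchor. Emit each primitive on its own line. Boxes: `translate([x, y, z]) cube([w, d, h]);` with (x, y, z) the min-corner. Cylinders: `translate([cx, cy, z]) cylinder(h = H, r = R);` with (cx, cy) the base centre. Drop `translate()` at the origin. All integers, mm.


translate([443, 192, 0]) cylinder(h = 7, r = 74);
translate([443, 192, 7]) cylinder(h = 210, r = 18);
translate([443, 192, 217]) cylinder(h = 7, r = 74);


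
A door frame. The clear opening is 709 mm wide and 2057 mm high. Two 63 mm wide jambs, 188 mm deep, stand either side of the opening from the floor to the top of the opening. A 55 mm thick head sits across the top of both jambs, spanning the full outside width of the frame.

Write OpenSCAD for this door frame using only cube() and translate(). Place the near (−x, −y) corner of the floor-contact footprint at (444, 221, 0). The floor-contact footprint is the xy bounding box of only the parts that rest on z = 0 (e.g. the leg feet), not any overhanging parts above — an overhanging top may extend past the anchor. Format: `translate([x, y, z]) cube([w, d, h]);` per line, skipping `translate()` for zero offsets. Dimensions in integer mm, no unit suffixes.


translate([444, 221, 0]) cube([63, 188, 2057]);
translate([1216, 221, 0]) cube([63, 188, 2057]);
translate([444, 221, 2057]) cube([835, 188, 55]);


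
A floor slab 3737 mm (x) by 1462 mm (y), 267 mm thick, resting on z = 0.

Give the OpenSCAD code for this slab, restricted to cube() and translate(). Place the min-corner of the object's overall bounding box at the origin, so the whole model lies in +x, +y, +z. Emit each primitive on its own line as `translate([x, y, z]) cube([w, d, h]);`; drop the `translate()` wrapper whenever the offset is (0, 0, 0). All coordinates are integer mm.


cube([3737, 1462, 267]);


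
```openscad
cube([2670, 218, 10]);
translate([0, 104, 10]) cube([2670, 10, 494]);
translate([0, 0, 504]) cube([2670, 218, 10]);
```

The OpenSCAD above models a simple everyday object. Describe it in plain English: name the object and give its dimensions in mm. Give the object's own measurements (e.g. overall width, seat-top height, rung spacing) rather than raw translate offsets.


An I-beam lying along x, 2670 mm long. Overall section height 514 mm. Two flanges 218 mm wide (y) and 10 mm thick, one on the floor and one at the top; a web 10 mm thick runs between them, centred on the flange width.
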